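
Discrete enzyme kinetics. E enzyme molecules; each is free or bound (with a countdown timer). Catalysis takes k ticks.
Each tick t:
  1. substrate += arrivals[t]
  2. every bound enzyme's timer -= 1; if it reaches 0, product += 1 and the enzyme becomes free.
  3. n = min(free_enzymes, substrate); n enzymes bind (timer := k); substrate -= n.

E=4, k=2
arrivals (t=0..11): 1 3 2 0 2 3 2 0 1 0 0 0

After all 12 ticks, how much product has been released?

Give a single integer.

t=0: arr=1 -> substrate=0 bound=1 product=0
t=1: arr=3 -> substrate=0 bound=4 product=0
t=2: arr=2 -> substrate=1 bound=4 product=1
t=3: arr=0 -> substrate=0 bound=2 product=4
t=4: arr=2 -> substrate=0 bound=3 product=5
t=5: arr=3 -> substrate=1 bound=4 product=6
t=6: arr=2 -> substrate=1 bound=4 product=8
t=7: arr=0 -> substrate=0 bound=3 product=10
t=8: arr=1 -> substrate=0 bound=2 product=12
t=9: arr=0 -> substrate=0 bound=1 product=13
t=10: arr=0 -> substrate=0 bound=0 product=14
t=11: arr=0 -> substrate=0 bound=0 product=14

Answer: 14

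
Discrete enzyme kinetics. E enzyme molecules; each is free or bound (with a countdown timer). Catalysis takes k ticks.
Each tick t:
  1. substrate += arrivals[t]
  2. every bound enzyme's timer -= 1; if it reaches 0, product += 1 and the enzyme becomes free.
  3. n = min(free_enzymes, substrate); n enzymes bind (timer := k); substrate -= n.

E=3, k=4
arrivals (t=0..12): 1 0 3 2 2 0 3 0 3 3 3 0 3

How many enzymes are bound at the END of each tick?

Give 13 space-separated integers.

Answer: 1 1 3 3 3 3 3 3 3 3 3 3 3

Derivation:
t=0: arr=1 -> substrate=0 bound=1 product=0
t=1: arr=0 -> substrate=0 bound=1 product=0
t=2: arr=3 -> substrate=1 bound=3 product=0
t=3: arr=2 -> substrate=3 bound=3 product=0
t=4: arr=2 -> substrate=4 bound=3 product=1
t=5: arr=0 -> substrate=4 bound=3 product=1
t=6: arr=3 -> substrate=5 bound=3 product=3
t=7: arr=0 -> substrate=5 bound=3 product=3
t=8: arr=3 -> substrate=7 bound=3 product=4
t=9: arr=3 -> substrate=10 bound=3 product=4
t=10: arr=3 -> substrate=11 bound=3 product=6
t=11: arr=0 -> substrate=11 bound=3 product=6
t=12: arr=3 -> substrate=13 bound=3 product=7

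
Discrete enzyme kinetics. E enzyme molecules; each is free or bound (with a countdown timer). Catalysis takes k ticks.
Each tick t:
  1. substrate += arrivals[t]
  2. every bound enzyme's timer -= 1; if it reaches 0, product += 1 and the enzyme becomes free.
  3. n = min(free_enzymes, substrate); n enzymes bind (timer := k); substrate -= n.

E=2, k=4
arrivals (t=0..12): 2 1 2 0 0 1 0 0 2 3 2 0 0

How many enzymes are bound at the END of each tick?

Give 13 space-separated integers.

Answer: 2 2 2 2 2 2 2 2 2 2 2 2 2

Derivation:
t=0: arr=2 -> substrate=0 bound=2 product=0
t=1: arr=1 -> substrate=1 bound=2 product=0
t=2: arr=2 -> substrate=3 bound=2 product=0
t=3: arr=0 -> substrate=3 bound=2 product=0
t=4: arr=0 -> substrate=1 bound=2 product=2
t=5: arr=1 -> substrate=2 bound=2 product=2
t=6: arr=0 -> substrate=2 bound=2 product=2
t=7: arr=0 -> substrate=2 bound=2 product=2
t=8: arr=2 -> substrate=2 bound=2 product=4
t=9: arr=3 -> substrate=5 bound=2 product=4
t=10: arr=2 -> substrate=7 bound=2 product=4
t=11: arr=0 -> substrate=7 bound=2 product=4
t=12: arr=0 -> substrate=5 bound=2 product=6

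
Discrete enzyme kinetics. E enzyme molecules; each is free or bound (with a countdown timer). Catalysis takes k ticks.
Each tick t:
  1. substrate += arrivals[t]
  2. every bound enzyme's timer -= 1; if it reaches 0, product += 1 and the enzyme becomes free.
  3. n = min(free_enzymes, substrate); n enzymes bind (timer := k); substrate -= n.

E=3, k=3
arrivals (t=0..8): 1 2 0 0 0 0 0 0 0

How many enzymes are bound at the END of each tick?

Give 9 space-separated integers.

t=0: arr=1 -> substrate=0 bound=1 product=0
t=1: arr=2 -> substrate=0 bound=3 product=0
t=2: arr=0 -> substrate=0 bound=3 product=0
t=3: arr=0 -> substrate=0 bound=2 product=1
t=4: arr=0 -> substrate=0 bound=0 product=3
t=5: arr=0 -> substrate=0 bound=0 product=3
t=6: arr=0 -> substrate=0 bound=0 product=3
t=7: arr=0 -> substrate=0 bound=0 product=3
t=8: arr=0 -> substrate=0 bound=0 product=3

Answer: 1 3 3 2 0 0 0 0 0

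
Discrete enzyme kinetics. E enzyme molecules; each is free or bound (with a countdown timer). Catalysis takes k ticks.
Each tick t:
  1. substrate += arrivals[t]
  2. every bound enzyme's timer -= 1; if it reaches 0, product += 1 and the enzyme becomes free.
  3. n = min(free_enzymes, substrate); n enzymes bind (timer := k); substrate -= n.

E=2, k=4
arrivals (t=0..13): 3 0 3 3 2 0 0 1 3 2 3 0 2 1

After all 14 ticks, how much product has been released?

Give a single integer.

Answer: 6

Derivation:
t=0: arr=3 -> substrate=1 bound=2 product=0
t=1: arr=0 -> substrate=1 bound=2 product=0
t=2: arr=3 -> substrate=4 bound=2 product=0
t=3: arr=3 -> substrate=7 bound=2 product=0
t=4: arr=2 -> substrate=7 bound=2 product=2
t=5: arr=0 -> substrate=7 bound=2 product=2
t=6: arr=0 -> substrate=7 bound=2 product=2
t=7: arr=1 -> substrate=8 bound=2 product=2
t=8: arr=3 -> substrate=9 bound=2 product=4
t=9: arr=2 -> substrate=11 bound=2 product=4
t=10: arr=3 -> substrate=14 bound=2 product=4
t=11: arr=0 -> substrate=14 bound=2 product=4
t=12: arr=2 -> substrate=14 bound=2 product=6
t=13: arr=1 -> substrate=15 bound=2 product=6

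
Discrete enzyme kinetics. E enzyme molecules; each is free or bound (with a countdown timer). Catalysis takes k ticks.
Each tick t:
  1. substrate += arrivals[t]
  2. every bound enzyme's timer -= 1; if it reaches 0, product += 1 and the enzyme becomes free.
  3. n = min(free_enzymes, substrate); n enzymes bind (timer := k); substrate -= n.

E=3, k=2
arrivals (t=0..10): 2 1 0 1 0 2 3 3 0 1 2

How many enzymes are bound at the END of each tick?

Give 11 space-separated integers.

Answer: 2 3 1 1 1 2 3 3 3 3 3

Derivation:
t=0: arr=2 -> substrate=0 bound=2 product=0
t=1: arr=1 -> substrate=0 bound=3 product=0
t=2: arr=0 -> substrate=0 bound=1 product=2
t=3: arr=1 -> substrate=0 bound=1 product=3
t=4: arr=0 -> substrate=0 bound=1 product=3
t=5: arr=2 -> substrate=0 bound=2 product=4
t=6: arr=3 -> substrate=2 bound=3 product=4
t=7: arr=3 -> substrate=3 bound=3 product=6
t=8: arr=0 -> substrate=2 bound=3 product=7
t=9: arr=1 -> substrate=1 bound=3 product=9
t=10: arr=2 -> substrate=2 bound=3 product=10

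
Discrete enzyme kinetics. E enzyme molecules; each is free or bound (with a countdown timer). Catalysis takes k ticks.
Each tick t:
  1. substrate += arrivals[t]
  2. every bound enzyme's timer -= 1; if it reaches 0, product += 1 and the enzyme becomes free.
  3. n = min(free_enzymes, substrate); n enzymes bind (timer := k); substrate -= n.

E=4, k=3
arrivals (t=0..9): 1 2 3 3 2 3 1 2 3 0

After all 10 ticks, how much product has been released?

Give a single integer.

t=0: arr=1 -> substrate=0 bound=1 product=0
t=1: arr=2 -> substrate=0 bound=3 product=0
t=2: arr=3 -> substrate=2 bound=4 product=0
t=3: arr=3 -> substrate=4 bound=4 product=1
t=4: arr=2 -> substrate=4 bound=4 product=3
t=5: arr=3 -> substrate=6 bound=4 product=4
t=6: arr=1 -> substrate=6 bound=4 product=5
t=7: arr=2 -> substrate=6 bound=4 product=7
t=8: arr=3 -> substrate=8 bound=4 product=8
t=9: arr=0 -> substrate=7 bound=4 product=9

Answer: 9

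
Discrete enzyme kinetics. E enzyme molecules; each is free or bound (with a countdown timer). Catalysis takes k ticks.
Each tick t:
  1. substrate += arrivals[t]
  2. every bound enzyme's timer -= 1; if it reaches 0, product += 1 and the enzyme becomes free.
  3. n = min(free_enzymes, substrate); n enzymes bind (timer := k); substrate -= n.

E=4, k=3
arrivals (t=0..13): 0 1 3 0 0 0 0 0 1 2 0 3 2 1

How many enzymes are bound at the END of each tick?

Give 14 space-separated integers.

Answer: 0 1 4 4 3 0 0 0 1 3 3 4 4 4

Derivation:
t=0: arr=0 -> substrate=0 bound=0 product=0
t=1: arr=1 -> substrate=0 bound=1 product=0
t=2: arr=3 -> substrate=0 bound=4 product=0
t=3: arr=0 -> substrate=0 bound=4 product=0
t=4: arr=0 -> substrate=0 bound=3 product=1
t=5: arr=0 -> substrate=0 bound=0 product=4
t=6: arr=0 -> substrate=0 bound=0 product=4
t=7: arr=0 -> substrate=0 bound=0 product=4
t=8: arr=1 -> substrate=0 bound=1 product=4
t=9: arr=2 -> substrate=0 bound=3 product=4
t=10: arr=0 -> substrate=0 bound=3 product=4
t=11: arr=3 -> substrate=1 bound=4 product=5
t=12: arr=2 -> substrate=1 bound=4 product=7
t=13: arr=1 -> substrate=2 bound=4 product=7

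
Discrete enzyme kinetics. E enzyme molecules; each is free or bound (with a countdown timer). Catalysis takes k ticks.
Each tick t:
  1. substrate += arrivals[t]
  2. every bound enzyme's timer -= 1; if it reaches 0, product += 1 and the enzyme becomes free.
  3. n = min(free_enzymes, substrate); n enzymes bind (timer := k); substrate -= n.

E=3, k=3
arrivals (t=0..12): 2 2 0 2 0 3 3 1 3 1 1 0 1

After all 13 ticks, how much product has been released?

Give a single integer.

t=0: arr=2 -> substrate=0 bound=2 product=0
t=1: arr=2 -> substrate=1 bound=3 product=0
t=2: arr=0 -> substrate=1 bound=3 product=0
t=3: arr=2 -> substrate=1 bound=3 product=2
t=4: arr=0 -> substrate=0 bound=3 product=3
t=5: arr=3 -> substrate=3 bound=3 product=3
t=6: arr=3 -> substrate=4 bound=3 product=5
t=7: arr=1 -> substrate=4 bound=3 product=6
t=8: arr=3 -> substrate=7 bound=3 product=6
t=9: arr=1 -> substrate=6 bound=3 product=8
t=10: arr=1 -> substrate=6 bound=3 product=9
t=11: arr=0 -> substrate=6 bound=3 product=9
t=12: arr=1 -> substrate=5 bound=3 product=11

Answer: 11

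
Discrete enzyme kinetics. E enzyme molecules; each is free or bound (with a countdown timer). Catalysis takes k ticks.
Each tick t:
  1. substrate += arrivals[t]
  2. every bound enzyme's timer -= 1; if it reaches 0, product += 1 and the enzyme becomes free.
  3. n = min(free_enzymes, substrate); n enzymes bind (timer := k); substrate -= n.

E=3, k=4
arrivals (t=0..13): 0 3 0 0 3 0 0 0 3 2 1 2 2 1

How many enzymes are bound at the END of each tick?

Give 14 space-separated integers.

t=0: arr=0 -> substrate=0 bound=0 product=0
t=1: arr=3 -> substrate=0 bound=3 product=0
t=2: arr=0 -> substrate=0 bound=3 product=0
t=3: arr=0 -> substrate=0 bound=3 product=0
t=4: arr=3 -> substrate=3 bound=3 product=0
t=5: arr=0 -> substrate=0 bound=3 product=3
t=6: arr=0 -> substrate=0 bound=3 product=3
t=7: arr=0 -> substrate=0 bound=3 product=3
t=8: arr=3 -> substrate=3 bound=3 product=3
t=9: arr=2 -> substrate=2 bound=3 product=6
t=10: arr=1 -> substrate=3 bound=3 product=6
t=11: arr=2 -> substrate=5 bound=3 product=6
t=12: arr=2 -> substrate=7 bound=3 product=6
t=13: arr=1 -> substrate=5 bound=3 product=9

Answer: 0 3 3 3 3 3 3 3 3 3 3 3 3 3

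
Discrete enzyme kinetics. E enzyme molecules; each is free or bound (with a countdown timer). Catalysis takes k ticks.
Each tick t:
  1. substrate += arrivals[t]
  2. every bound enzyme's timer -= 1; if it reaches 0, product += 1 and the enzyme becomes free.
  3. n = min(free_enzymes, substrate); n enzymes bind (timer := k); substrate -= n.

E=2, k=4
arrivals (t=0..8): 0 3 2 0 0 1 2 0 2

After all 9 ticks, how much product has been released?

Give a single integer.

Answer: 2

Derivation:
t=0: arr=0 -> substrate=0 bound=0 product=0
t=1: arr=3 -> substrate=1 bound=2 product=0
t=2: arr=2 -> substrate=3 bound=2 product=0
t=3: arr=0 -> substrate=3 bound=2 product=0
t=4: arr=0 -> substrate=3 bound=2 product=0
t=5: arr=1 -> substrate=2 bound=2 product=2
t=6: arr=2 -> substrate=4 bound=2 product=2
t=7: arr=0 -> substrate=4 bound=2 product=2
t=8: arr=2 -> substrate=6 bound=2 product=2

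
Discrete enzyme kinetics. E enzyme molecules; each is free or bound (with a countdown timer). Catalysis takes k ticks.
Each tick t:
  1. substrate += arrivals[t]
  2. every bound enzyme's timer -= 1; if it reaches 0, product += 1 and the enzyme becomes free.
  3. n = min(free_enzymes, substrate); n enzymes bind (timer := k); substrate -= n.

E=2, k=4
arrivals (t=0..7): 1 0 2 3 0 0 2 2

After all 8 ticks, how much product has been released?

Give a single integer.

Answer: 2

Derivation:
t=0: arr=1 -> substrate=0 bound=1 product=0
t=1: arr=0 -> substrate=0 bound=1 product=0
t=2: arr=2 -> substrate=1 bound=2 product=0
t=3: arr=3 -> substrate=4 bound=2 product=0
t=4: arr=0 -> substrate=3 bound=2 product=1
t=5: arr=0 -> substrate=3 bound=2 product=1
t=6: arr=2 -> substrate=4 bound=2 product=2
t=7: arr=2 -> substrate=6 bound=2 product=2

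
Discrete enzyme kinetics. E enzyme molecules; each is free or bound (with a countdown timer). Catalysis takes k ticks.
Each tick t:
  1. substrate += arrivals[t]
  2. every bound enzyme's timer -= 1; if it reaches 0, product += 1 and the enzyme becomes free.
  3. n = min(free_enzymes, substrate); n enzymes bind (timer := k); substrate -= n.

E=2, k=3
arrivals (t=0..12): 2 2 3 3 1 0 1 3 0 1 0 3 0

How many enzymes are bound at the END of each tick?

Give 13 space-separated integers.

t=0: arr=2 -> substrate=0 bound=2 product=0
t=1: arr=2 -> substrate=2 bound=2 product=0
t=2: arr=3 -> substrate=5 bound=2 product=0
t=3: arr=3 -> substrate=6 bound=2 product=2
t=4: arr=1 -> substrate=7 bound=2 product=2
t=5: arr=0 -> substrate=7 bound=2 product=2
t=6: arr=1 -> substrate=6 bound=2 product=4
t=7: arr=3 -> substrate=9 bound=2 product=4
t=8: arr=0 -> substrate=9 bound=2 product=4
t=9: arr=1 -> substrate=8 bound=2 product=6
t=10: arr=0 -> substrate=8 bound=2 product=6
t=11: arr=3 -> substrate=11 bound=2 product=6
t=12: arr=0 -> substrate=9 bound=2 product=8

Answer: 2 2 2 2 2 2 2 2 2 2 2 2 2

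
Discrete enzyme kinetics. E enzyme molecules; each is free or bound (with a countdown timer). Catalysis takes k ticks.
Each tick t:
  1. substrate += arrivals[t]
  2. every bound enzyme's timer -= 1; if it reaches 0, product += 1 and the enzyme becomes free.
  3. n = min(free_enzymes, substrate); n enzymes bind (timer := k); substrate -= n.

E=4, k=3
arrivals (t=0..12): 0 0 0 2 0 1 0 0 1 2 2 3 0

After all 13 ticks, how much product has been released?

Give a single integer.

t=0: arr=0 -> substrate=0 bound=0 product=0
t=1: arr=0 -> substrate=0 bound=0 product=0
t=2: arr=0 -> substrate=0 bound=0 product=0
t=3: arr=2 -> substrate=0 bound=2 product=0
t=4: arr=0 -> substrate=0 bound=2 product=0
t=5: arr=1 -> substrate=0 bound=3 product=0
t=6: arr=0 -> substrate=0 bound=1 product=2
t=7: arr=0 -> substrate=0 bound=1 product=2
t=8: arr=1 -> substrate=0 bound=1 product=3
t=9: arr=2 -> substrate=0 bound=3 product=3
t=10: arr=2 -> substrate=1 bound=4 product=3
t=11: arr=3 -> substrate=3 bound=4 product=4
t=12: arr=0 -> substrate=1 bound=4 product=6

Answer: 6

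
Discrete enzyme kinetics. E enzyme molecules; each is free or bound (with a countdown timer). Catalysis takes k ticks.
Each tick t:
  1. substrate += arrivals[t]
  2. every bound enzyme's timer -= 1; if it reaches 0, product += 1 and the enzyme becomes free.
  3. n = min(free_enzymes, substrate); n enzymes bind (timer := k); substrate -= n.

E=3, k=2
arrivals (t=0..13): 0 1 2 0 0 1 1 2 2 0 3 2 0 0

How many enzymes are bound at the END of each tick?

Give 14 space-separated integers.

t=0: arr=0 -> substrate=0 bound=0 product=0
t=1: arr=1 -> substrate=0 bound=1 product=0
t=2: arr=2 -> substrate=0 bound=3 product=0
t=3: arr=0 -> substrate=0 bound=2 product=1
t=4: arr=0 -> substrate=0 bound=0 product=3
t=5: arr=1 -> substrate=0 bound=1 product=3
t=6: arr=1 -> substrate=0 bound=2 product=3
t=7: arr=2 -> substrate=0 bound=3 product=4
t=8: arr=2 -> substrate=1 bound=3 product=5
t=9: arr=0 -> substrate=0 bound=2 product=7
t=10: arr=3 -> substrate=1 bound=3 product=8
t=11: arr=2 -> substrate=2 bound=3 product=9
t=12: arr=0 -> substrate=0 bound=3 product=11
t=13: arr=0 -> substrate=0 bound=2 product=12

Answer: 0 1 3 2 0 1 2 3 3 2 3 3 3 2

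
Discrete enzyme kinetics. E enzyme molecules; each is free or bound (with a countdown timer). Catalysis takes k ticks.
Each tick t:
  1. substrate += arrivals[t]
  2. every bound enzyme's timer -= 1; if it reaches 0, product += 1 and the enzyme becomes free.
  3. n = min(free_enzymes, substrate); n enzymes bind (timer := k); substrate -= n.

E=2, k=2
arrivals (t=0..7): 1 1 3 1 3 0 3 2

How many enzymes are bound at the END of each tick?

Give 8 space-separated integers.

t=0: arr=1 -> substrate=0 bound=1 product=0
t=1: arr=1 -> substrate=0 bound=2 product=0
t=2: arr=3 -> substrate=2 bound=2 product=1
t=3: arr=1 -> substrate=2 bound=2 product=2
t=4: arr=3 -> substrate=4 bound=2 product=3
t=5: arr=0 -> substrate=3 bound=2 product=4
t=6: arr=3 -> substrate=5 bound=2 product=5
t=7: arr=2 -> substrate=6 bound=2 product=6

Answer: 1 2 2 2 2 2 2 2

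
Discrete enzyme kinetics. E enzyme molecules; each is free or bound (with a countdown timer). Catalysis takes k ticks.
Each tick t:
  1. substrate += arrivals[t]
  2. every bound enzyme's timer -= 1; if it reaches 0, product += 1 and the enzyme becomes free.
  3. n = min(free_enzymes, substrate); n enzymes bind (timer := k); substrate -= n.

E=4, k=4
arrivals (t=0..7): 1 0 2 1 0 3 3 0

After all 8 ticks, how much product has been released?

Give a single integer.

Answer: 4

Derivation:
t=0: arr=1 -> substrate=0 bound=1 product=0
t=1: arr=0 -> substrate=0 bound=1 product=0
t=2: arr=2 -> substrate=0 bound=3 product=0
t=3: arr=1 -> substrate=0 bound=4 product=0
t=4: arr=0 -> substrate=0 bound=3 product=1
t=5: arr=3 -> substrate=2 bound=4 product=1
t=6: arr=3 -> substrate=3 bound=4 product=3
t=7: arr=0 -> substrate=2 bound=4 product=4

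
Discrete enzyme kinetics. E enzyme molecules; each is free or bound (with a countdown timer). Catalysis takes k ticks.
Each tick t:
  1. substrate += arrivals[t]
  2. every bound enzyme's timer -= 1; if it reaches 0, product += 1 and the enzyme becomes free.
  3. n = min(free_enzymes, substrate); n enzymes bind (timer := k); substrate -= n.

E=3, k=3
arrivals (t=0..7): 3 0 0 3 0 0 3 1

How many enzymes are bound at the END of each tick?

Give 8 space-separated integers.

Answer: 3 3 3 3 3 3 3 3

Derivation:
t=0: arr=3 -> substrate=0 bound=3 product=0
t=1: arr=0 -> substrate=0 bound=3 product=0
t=2: arr=0 -> substrate=0 bound=3 product=0
t=3: arr=3 -> substrate=0 bound=3 product=3
t=4: arr=0 -> substrate=0 bound=3 product=3
t=5: arr=0 -> substrate=0 bound=3 product=3
t=6: arr=3 -> substrate=0 bound=3 product=6
t=7: arr=1 -> substrate=1 bound=3 product=6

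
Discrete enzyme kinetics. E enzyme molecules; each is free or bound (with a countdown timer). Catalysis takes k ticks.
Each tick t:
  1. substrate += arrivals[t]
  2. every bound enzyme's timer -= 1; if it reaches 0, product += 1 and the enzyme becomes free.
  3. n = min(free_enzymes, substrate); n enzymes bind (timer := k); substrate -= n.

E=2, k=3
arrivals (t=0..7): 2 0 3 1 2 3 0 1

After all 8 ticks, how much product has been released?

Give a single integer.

Answer: 4

Derivation:
t=0: arr=2 -> substrate=0 bound=2 product=0
t=1: arr=0 -> substrate=0 bound=2 product=0
t=2: arr=3 -> substrate=3 bound=2 product=0
t=3: arr=1 -> substrate=2 bound=2 product=2
t=4: arr=2 -> substrate=4 bound=2 product=2
t=5: arr=3 -> substrate=7 bound=2 product=2
t=6: arr=0 -> substrate=5 bound=2 product=4
t=7: arr=1 -> substrate=6 bound=2 product=4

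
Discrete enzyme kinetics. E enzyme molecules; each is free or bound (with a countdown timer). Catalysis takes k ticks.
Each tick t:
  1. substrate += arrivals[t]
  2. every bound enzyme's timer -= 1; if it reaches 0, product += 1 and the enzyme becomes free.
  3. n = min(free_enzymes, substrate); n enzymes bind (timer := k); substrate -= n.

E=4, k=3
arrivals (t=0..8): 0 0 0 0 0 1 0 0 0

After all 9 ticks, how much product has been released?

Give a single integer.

Answer: 1

Derivation:
t=0: arr=0 -> substrate=0 bound=0 product=0
t=1: arr=0 -> substrate=0 bound=0 product=0
t=2: arr=0 -> substrate=0 bound=0 product=0
t=3: arr=0 -> substrate=0 bound=0 product=0
t=4: arr=0 -> substrate=0 bound=0 product=0
t=5: arr=1 -> substrate=0 bound=1 product=0
t=6: arr=0 -> substrate=0 bound=1 product=0
t=7: arr=0 -> substrate=0 bound=1 product=0
t=8: arr=0 -> substrate=0 bound=0 product=1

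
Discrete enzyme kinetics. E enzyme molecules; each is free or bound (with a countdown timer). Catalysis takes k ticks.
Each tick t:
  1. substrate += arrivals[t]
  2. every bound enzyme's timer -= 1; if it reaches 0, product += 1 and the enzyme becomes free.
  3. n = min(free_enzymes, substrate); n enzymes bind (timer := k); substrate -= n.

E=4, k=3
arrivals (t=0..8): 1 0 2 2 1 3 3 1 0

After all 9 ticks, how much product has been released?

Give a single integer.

Answer: 7

Derivation:
t=0: arr=1 -> substrate=0 bound=1 product=0
t=1: arr=0 -> substrate=0 bound=1 product=0
t=2: arr=2 -> substrate=0 bound=3 product=0
t=3: arr=2 -> substrate=0 bound=4 product=1
t=4: arr=1 -> substrate=1 bound=4 product=1
t=5: arr=3 -> substrate=2 bound=4 product=3
t=6: arr=3 -> substrate=3 bound=4 product=5
t=7: arr=1 -> substrate=4 bound=4 product=5
t=8: arr=0 -> substrate=2 bound=4 product=7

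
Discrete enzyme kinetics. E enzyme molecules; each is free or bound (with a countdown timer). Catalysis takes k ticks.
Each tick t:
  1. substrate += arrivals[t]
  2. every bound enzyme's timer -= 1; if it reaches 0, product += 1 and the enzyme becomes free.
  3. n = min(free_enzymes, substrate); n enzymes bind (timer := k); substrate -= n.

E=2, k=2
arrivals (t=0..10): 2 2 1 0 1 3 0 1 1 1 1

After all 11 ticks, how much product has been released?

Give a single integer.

Answer: 10

Derivation:
t=0: arr=2 -> substrate=0 bound=2 product=0
t=1: arr=2 -> substrate=2 bound=2 product=0
t=2: arr=1 -> substrate=1 bound=2 product=2
t=3: arr=0 -> substrate=1 bound=2 product=2
t=4: arr=1 -> substrate=0 bound=2 product=4
t=5: arr=3 -> substrate=3 bound=2 product=4
t=6: arr=0 -> substrate=1 bound=2 product=6
t=7: arr=1 -> substrate=2 bound=2 product=6
t=8: arr=1 -> substrate=1 bound=2 product=8
t=9: arr=1 -> substrate=2 bound=2 product=8
t=10: arr=1 -> substrate=1 bound=2 product=10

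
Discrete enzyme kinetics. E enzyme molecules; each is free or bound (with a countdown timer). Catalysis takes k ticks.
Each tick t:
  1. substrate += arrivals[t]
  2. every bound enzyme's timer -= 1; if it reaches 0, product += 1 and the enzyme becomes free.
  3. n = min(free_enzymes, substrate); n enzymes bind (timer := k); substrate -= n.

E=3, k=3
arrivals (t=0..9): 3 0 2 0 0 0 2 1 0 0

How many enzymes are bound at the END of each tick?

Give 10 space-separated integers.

Answer: 3 3 3 2 2 2 2 3 3 1

Derivation:
t=0: arr=3 -> substrate=0 bound=3 product=0
t=1: arr=0 -> substrate=0 bound=3 product=0
t=2: arr=2 -> substrate=2 bound=3 product=0
t=3: arr=0 -> substrate=0 bound=2 product=3
t=4: arr=0 -> substrate=0 bound=2 product=3
t=5: arr=0 -> substrate=0 bound=2 product=3
t=6: arr=2 -> substrate=0 bound=2 product=5
t=7: arr=1 -> substrate=0 bound=3 product=5
t=8: arr=0 -> substrate=0 bound=3 product=5
t=9: arr=0 -> substrate=0 bound=1 product=7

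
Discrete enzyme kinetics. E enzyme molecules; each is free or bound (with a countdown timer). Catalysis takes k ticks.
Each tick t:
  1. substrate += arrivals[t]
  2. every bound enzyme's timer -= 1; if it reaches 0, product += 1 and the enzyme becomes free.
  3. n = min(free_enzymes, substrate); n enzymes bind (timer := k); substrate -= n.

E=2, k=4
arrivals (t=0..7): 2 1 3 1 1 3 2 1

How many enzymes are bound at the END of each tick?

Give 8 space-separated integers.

Answer: 2 2 2 2 2 2 2 2

Derivation:
t=0: arr=2 -> substrate=0 bound=2 product=0
t=1: arr=1 -> substrate=1 bound=2 product=0
t=2: arr=3 -> substrate=4 bound=2 product=0
t=3: arr=1 -> substrate=5 bound=2 product=0
t=4: arr=1 -> substrate=4 bound=2 product=2
t=5: arr=3 -> substrate=7 bound=2 product=2
t=6: arr=2 -> substrate=9 bound=2 product=2
t=7: arr=1 -> substrate=10 bound=2 product=2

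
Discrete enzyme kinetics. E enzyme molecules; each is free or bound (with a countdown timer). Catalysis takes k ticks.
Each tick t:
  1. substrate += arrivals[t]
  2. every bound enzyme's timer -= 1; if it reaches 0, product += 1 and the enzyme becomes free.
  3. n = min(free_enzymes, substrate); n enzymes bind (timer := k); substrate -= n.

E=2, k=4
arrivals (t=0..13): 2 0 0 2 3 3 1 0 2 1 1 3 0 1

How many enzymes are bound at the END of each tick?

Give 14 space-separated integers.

t=0: arr=2 -> substrate=0 bound=2 product=0
t=1: arr=0 -> substrate=0 bound=2 product=0
t=2: arr=0 -> substrate=0 bound=2 product=0
t=3: arr=2 -> substrate=2 bound=2 product=0
t=4: arr=3 -> substrate=3 bound=2 product=2
t=5: arr=3 -> substrate=6 bound=2 product=2
t=6: arr=1 -> substrate=7 bound=2 product=2
t=7: arr=0 -> substrate=7 bound=2 product=2
t=8: arr=2 -> substrate=7 bound=2 product=4
t=9: arr=1 -> substrate=8 bound=2 product=4
t=10: arr=1 -> substrate=9 bound=2 product=4
t=11: arr=3 -> substrate=12 bound=2 product=4
t=12: arr=0 -> substrate=10 bound=2 product=6
t=13: arr=1 -> substrate=11 bound=2 product=6

Answer: 2 2 2 2 2 2 2 2 2 2 2 2 2 2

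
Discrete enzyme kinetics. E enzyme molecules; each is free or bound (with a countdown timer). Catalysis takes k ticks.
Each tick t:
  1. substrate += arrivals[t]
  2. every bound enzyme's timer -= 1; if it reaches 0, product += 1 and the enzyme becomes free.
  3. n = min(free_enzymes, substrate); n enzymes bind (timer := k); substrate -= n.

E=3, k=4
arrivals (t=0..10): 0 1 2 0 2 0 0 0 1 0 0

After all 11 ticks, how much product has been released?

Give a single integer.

t=0: arr=0 -> substrate=0 bound=0 product=0
t=1: arr=1 -> substrate=0 bound=1 product=0
t=2: arr=2 -> substrate=0 bound=3 product=0
t=3: arr=0 -> substrate=0 bound=3 product=0
t=4: arr=2 -> substrate=2 bound=3 product=0
t=5: arr=0 -> substrate=1 bound=3 product=1
t=6: arr=0 -> substrate=0 bound=2 product=3
t=7: arr=0 -> substrate=0 bound=2 product=3
t=8: arr=1 -> substrate=0 bound=3 product=3
t=9: arr=0 -> substrate=0 bound=2 product=4
t=10: arr=0 -> substrate=0 bound=1 product=5

Answer: 5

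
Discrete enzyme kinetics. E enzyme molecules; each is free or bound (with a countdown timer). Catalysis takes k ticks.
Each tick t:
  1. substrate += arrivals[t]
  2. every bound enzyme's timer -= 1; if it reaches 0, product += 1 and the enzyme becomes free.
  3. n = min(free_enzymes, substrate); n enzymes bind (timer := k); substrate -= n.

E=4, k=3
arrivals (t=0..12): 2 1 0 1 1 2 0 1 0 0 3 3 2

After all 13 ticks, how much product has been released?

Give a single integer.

Answer: 8

Derivation:
t=0: arr=2 -> substrate=0 bound=2 product=0
t=1: arr=1 -> substrate=0 bound=3 product=0
t=2: arr=0 -> substrate=0 bound=3 product=0
t=3: arr=1 -> substrate=0 bound=2 product=2
t=4: arr=1 -> substrate=0 bound=2 product=3
t=5: arr=2 -> substrate=0 bound=4 product=3
t=6: arr=0 -> substrate=0 bound=3 product=4
t=7: arr=1 -> substrate=0 bound=3 product=5
t=8: arr=0 -> substrate=0 bound=1 product=7
t=9: arr=0 -> substrate=0 bound=1 product=7
t=10: arr=3 -> substrate=0 bound=3 product=8
t=11: arr=3 -> substrate=2 bound=4 product=8
t=12: arr=2 -> substrate=4 bound=4 product=8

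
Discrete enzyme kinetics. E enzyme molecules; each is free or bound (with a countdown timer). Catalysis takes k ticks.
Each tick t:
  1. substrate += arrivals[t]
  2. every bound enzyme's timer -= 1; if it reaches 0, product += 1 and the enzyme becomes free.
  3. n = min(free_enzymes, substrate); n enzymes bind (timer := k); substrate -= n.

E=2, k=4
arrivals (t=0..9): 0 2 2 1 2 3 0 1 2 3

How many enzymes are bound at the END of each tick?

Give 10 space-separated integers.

Answer: 0 2 2 2 2 2 2 2 2 2

Derivation:
t=0: arr=0 -> substrate=0 bound=0 product=0
t=1: arr=2 -> substrate=0 bound=2 product=0
t=2: arr=2 -> substrate=2 bound=2 product=0
t=3: arr=1 -> substrate=3 bound=2 product=0
t=4: arr=2 -> substrate=5 bound=2 product=0
t=5: arr=3 -> substrate=6 bound=2 product=2
t=6: arr=0 -> substrate=6 bound=2 product=2
t=7: arr=1 -> substrate=7 bound=2 product=2
t=8: arr=2 -> substrate=9 bound=2 product=2
t=9: arr=3 -> substrate=10 bound=2 product=4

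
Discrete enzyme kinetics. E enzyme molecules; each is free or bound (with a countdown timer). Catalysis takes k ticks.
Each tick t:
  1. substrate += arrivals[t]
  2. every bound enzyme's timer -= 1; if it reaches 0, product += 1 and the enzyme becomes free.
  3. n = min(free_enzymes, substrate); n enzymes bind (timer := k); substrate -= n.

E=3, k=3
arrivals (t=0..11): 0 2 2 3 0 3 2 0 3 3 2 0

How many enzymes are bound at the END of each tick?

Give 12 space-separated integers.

Answer: 0 2 3 3 3 3 3 3 3 3 3 3

Derivation:
t=0: arr=0 -> substrate=0 bound=0 product=0
t=1: arr=2 -> substrate=0 bound=2 product=0
t=2: arr=2 -> substrate=1 bound=3 product=0
t=3: arr=3 -> substrate=4 bound=3 product=0
t=4: arr=0 -> substrate=2 bound=3 product=2
t=5: arr=3 -> substrate=4 bound=3 product=3
t=6: arr=2 -> substrate=6 bound=3 product=3
t=7: arr=0 -> substrate=4 bound=3 product=5
t=8: arr=3 -> substrate=6 bound=3 product=6
t=9: arr=3 -> substrate=9 bound=3 product=6
t=10: arr=2 -> substrate=9 bound=3 product=8
t=11: arr=0 -> substrate=8 bound=3 product=9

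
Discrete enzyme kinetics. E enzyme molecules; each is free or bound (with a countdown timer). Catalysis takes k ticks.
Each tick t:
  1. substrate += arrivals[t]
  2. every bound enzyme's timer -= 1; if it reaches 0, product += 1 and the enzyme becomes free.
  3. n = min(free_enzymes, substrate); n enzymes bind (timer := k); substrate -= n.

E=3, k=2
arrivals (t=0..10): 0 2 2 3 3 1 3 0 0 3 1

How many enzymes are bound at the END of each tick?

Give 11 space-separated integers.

t=0: arr=0 -> substrate=0 bound=0 product=0
t=1: arr=2 -> substrate=0 bound=2 product=0
t=2: arr=2 -> substrate=1 bound=3 product=0
t=3: arr=3 -> substrate=2 bound=3 product=2
t=4: arr=3 -> substrate=4 bound=3 product=3
t=5: arr=1 -> substrate=3 bound=3 product=5
t=6: arr=3 -> substrate=5 bound=3 product=6
t=7: arr=0 -> substrate=3 bound=3 product=8
t=8: arr=0 -> substrate=2 bound=3 product=9
t=9: arr=3 -> substrate=3 bound=3 product=11
t=10: arr=1 -> substrate=3 bound=3 product=12

Answer: 0 2 3 3 3 3 3 3 3 3 3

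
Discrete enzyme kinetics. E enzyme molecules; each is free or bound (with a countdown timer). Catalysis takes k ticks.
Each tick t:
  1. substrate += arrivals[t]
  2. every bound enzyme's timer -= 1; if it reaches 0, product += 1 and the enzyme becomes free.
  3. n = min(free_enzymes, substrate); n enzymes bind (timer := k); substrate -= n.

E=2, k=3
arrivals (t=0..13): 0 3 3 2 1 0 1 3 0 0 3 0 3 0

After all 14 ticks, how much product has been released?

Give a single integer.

t=0: arr=0 -> substrate=0 bound=0 product=0
t=1: arr=3 -> substrate=1 bound=2 product=0
t=2: arr=3 -> substrate=4 bound=2 product=0
t=3: arr=2 -> substrate=6 bound=2 product=0
t=4: arr=1 -> substrate=5 bound=2 product=2
t=5: arr=0 -> substrate=5 bound=2 product=2
t=6: arr=1 -> substrate=6 bound=2 product=2
t=7: arr=3 -> substrate=7 bound=2 product=4
t=8: arr=0 -> substrate=7 bound=2 product=4
t=9: arr=0 -> substrate=7 bound=2 product=4
t=10: arr=3 -> substrate=8 bound=2 product=6
t=11: arr=0 -> substrate=8 bound=2 product=6
t=12: arr=3 -> substrate=11 bound=2 product=6
t=13: arr=0 -> substrate=9 bound=2 product=8

Answer: 8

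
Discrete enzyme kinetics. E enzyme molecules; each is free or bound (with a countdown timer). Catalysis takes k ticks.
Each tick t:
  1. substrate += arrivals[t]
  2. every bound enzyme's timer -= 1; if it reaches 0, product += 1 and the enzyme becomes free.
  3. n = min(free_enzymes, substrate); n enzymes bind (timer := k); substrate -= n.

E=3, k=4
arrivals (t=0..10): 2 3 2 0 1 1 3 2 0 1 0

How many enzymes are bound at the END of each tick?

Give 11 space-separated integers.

t=0: arr=2 -> substrate=0 bound=2 product=0
t=1: arr=3 -> substrate=2 bound=3 product=0
t=2: arr=2 -> substrate=4 bound=3 product=0
t=3: arr=0 -> substrate=4 bound=3 product=0
t=4: arr=1 -> substrate=3 bound=3 product=2
t=5: arr=1 -> substrate=3 bound=3 product=3
t=6: arr=3 -> substrate=6 bound=3 product=3
t=7: arr=2 -> substrate=8 bound=3 product=3
t=8: arr=0 -> substrate=6 bound=3 product=5
t=9: arr=1 -> substrate=6 bound=3 product=6
t=10: arr=0 -> substrate=6 bound=3 product=6

Answer: 2 3 3 3 3 3 3 3 3 3 3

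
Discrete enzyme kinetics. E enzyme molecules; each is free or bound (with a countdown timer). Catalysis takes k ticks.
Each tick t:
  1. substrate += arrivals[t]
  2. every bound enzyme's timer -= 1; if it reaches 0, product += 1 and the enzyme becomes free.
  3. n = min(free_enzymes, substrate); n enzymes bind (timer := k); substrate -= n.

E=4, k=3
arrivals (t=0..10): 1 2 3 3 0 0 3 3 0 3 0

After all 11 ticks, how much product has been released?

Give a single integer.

Answer: 11

Derivation:
t=0: arr=1 -> substrate=0 bound=1 product=0
t=1: arr=2 -> substrate=0 bound=3 product=0
t=2: arr=3 -> substrate=2 bound=4 product=0
t=3: arr=3 -> substrate=4 bound=4 product=1
t=4: arr=0 -> substrate=2 bound=4 product=3
t=5: arr=0 -> substrate=1 bound=4 product=4
t=6: arr=3 -> substrate=3 bound=4 product=5
t=7: arr=3 -> substrate=4 bound=4 product=7
t=8: arr=0 -> substrate=3 bound=4 product=8
t=9: arr=3 -> substrate=5 bound=4 product=9
t=10: arr=0 -> substrate=3 bound=4 product=11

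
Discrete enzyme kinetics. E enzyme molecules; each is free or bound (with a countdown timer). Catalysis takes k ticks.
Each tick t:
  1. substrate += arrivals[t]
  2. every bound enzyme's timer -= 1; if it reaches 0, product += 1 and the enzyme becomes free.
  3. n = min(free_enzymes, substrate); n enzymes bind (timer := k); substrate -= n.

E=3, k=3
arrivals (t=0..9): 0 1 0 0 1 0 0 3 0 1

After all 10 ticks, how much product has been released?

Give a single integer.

t=0: arr=0 -> substrate=0 bound=0 product=0
t=1: arr=1 -> substrate=0 bound=1 product=0
t=2: arr=0 -> substrate=0 bound=1 product=0
t=3: arr=0 -> substrate=0 bound=1 product=0
t=4: arr=1 -> substrate=0 bound=1 product=1
t=5: arr=0 -> substrate=0 bound=1 product=1
t=6: arr=0 -> substrate=0 bound=1 product=1
t=7: arr=3 -> substrate=0 bound=3 product=2
t=8: arr=0 -> substrate=0 bound=3 product=2
t=9: arr=1 -> substrate=1 bound=3 product=2

Answer: 2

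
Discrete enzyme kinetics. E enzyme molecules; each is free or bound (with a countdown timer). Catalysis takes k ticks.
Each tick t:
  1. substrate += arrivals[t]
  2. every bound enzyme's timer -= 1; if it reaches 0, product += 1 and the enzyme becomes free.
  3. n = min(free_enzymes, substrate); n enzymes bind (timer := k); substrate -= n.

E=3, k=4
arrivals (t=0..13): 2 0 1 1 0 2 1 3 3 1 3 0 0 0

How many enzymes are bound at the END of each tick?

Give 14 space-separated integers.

t=0: arr=2 -> substrate=0 bound=2 product=0
t=1: arr=0 -> substrate=0 bound=2 product=0
t=2: arr=1 -> substrate=0 bound=3 product=0
t=3: arr=1 -> substrate=1 bound=3 product=0
t=4: arr=0 -> substrate=0 bound=2 product=2
t=5: arr=2 -> substrate=1 bound=3 product=2
t=6: arr=1 -> substrate=1 bound=3 product=3
t=7: arr=3 -> substrate=4 bound=3 product=3
t=8: arr=3 -> substrate=6 bound=3 product=4
t=9: arr=1 -> substrate=6 bound=3 product=5
t=10: arr=3 -> substrate=8 bound=3 product=6
t=11: arr=0 -> substrate=8 bound=3 product=6
t=12: arr=0 -> substrate=7 bound=3 product=7
t=13: arr=0 -> substrate=6 bound=3 product=8

Answer: 2 2 3 3 2 3 3 3 3 3 3 3 3 3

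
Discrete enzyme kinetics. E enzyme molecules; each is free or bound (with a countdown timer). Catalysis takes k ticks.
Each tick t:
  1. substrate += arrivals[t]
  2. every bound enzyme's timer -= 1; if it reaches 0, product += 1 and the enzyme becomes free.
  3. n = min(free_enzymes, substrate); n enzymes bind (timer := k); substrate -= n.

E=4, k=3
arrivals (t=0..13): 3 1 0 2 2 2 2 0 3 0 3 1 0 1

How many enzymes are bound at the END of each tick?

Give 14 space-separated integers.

Answer: 3 4 4 3 4 4 4 4 4 4 4 4 4 4

Derivation:
t=0: arr=3 -> substrate=0 bound=3 product=0
t=1: arr=1 -> substrate=0 bound=4 product=0
t=2: arr=0 -> substrate=0 bound=4 product=0
t=3: arr=2 -> substrate=0 bound=3 product=3
t=4: arr=2 -> substrate=0 bound=4 product=4
t=5: arr=2 -> substrate=2 bound=4 product=4
t=6: arr=2 -> substrate=2 bound=4 product=6
t=7: arr=0 -> substrate=0 bound=4 product=8
t=8: arr=3 -> substrate=3 bound=4 product=8
t=9: arr=0 -> substrate=1 bound=4 product=10
t=10: arr=3 -> substrate=2 bound=4 product=12
t=11: arr=1 -> substrate=3 bound=4 product=12
t=12: arr=0 -> substrate=1 bound=4 product=14
t=13: arr=1 -> substrate=0 bound=4 product=16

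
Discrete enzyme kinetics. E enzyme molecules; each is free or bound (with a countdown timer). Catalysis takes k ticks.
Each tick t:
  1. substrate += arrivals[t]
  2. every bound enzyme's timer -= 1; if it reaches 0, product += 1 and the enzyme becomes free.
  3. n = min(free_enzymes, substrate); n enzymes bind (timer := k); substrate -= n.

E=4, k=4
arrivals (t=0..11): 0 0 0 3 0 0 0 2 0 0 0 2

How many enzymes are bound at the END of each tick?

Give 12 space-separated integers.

t=0: arr=0 -> substrate=0 bound=0 product=0
t=1: arr=0 -> substrate=0 bound=0 product=0
t=2: arr=0 -> substrate=0 bound=0 product=0
t=3: arr=3 -> substrate=0 bound=3 product=0
t=4: arr=0 -> substrate=0 bound=3 product=0
t=5: arr=0 -> substrate=0 bound=3 product=0
t=6: arr=0 -> substrate=0 bound=3 product=0
t=7: arr=2 -> substrate=0 bound=2 product=3
t=8: arr=0 -> substrate=0 bound=2 product=3
t=9: arr=0 -> substrate=0 bound=2 product=3
t=10: arr=0 -> substrate=0 bound=2 product=3
t=11: arr=2 -> substrate=0 bound=2 product=5

Answer: 0 0 0 3 3 3 3 2 2 2 2 2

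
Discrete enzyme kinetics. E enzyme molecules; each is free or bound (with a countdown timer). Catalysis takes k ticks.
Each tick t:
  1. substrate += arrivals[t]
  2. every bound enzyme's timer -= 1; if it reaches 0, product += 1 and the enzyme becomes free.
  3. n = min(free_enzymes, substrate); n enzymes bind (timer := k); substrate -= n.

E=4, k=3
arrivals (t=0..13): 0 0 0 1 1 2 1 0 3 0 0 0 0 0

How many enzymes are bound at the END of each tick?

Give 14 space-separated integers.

Answer: 0 0 0 1 2 4 4 3 4 3 3 0 0 0

Derivation:
t=0: arr=0 -> substrate=0 bound=0 product=0
t=1: arr=0 -> substrate=0 bound=0 product=0
t=2: arr=0 -> substrate=0 bound=0 product=0
t=3: arr=1 -> substrate=0 bound=1 product=0
t=4: arr=1 -> substrate=0 bound=2 product=0
t=5: arr=2 -> substrate=0 bound=4 product=0
t=6: arr=1 -> substrate=0 bound=4 product=1
t=7: arr=0 -> substrate=0 bound=3 product=2
t=8: arr=3 -> substrate=0 bound=4 product=4
t=9: arr=0 -> substrate=0 bound=3 product=5
t=10: arr=0 -> substrate=0 bound=3 product=5
t=11: arr=0 -> substrate=0 bound=0 product=8
t=12: arr=0 -> substrate=0 bound=0 product=8
t=13: arr=0 -> substrate=0 bound=0 product=8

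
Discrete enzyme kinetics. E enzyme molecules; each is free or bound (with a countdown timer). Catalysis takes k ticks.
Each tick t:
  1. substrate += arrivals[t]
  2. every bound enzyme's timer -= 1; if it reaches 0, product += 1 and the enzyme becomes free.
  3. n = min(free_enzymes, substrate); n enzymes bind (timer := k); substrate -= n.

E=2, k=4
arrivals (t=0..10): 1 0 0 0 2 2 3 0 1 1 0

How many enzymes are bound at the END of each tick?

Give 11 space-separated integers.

t=0: arr=1 -> substrate=0 bound=1 product=0
t=1: arr=0 -> substrate=0 bound=1 product=0
t=2: arr=0 -> substrate=0 bound=1 product=0
t=3: arr=0 -> substrate=0 bound=1 product=0
t=4: arr=2 -> substrate=0 bound=2 product=1
t=5: arr=2 -> substrate=2 bound=2 product=1
t=6: arr=3 -> substrate=5 bound=2 product=1
t=7: arr=0 -> substrate=5 bound=2 product=1
t=8: arr=1 -> substrate=4 bound=2 product=3
t=9: arr=1 -> substrate=5 bound=2 product=3
t=10: arr=0 -> substrate=5 bound=2 product=3

Answer: 1 1 1 1 2 2 2 2 2 2 2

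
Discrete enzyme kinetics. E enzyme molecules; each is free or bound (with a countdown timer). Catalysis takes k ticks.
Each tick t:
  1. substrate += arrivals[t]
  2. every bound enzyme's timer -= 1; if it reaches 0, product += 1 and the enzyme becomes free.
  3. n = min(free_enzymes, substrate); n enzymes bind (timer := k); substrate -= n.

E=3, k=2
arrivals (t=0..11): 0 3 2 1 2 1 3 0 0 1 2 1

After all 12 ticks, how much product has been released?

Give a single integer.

t=0: arr=0 -> substrate=0 bound=0 product=0
t=1: arr=3 -> substrate=0 bound=3 product=0
t=2: arr=2 -> substrate=2 bound=3 product=0
t=3: arr=1 -> substrate=0 bound=3 product=3
t=4: arr=2 -> substrate=2 bound=3 product=3
t=5: arr=1 -> substrate=0 bound=3 product=6
t=6: arr=3 -> substrate=3 bound=3 product=6
t=7: arr=0 -> substrate=0 bound=3 product=9
t=8: arr=0 -> substrate=0 bound=3 product=9
t=9: arr=1 -> substrate=0 bound=1 product=12
t=10: arr=2 -> substrate=0 bound=3 product=12
t=11: arr=1 -> substrate=0 bound=3 product=13

Answer: 13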